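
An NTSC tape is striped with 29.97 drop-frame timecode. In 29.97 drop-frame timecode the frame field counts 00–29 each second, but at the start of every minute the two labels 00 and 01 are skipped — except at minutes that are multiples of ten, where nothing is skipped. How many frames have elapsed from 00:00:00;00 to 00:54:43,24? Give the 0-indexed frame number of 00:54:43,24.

Complete 10-minute blocks: 5, each 17982 frames → 89910.
Remaining 4 whole minutes in the current block: 1800 + 3 × 1798 = 7194 frames.
Within the current minute: 43 × 30 + 24 − 2 = 1312 (labels ;00/;01 skipped at this minute). Total = 89910 + 7194 + 1312 = 98416.

98416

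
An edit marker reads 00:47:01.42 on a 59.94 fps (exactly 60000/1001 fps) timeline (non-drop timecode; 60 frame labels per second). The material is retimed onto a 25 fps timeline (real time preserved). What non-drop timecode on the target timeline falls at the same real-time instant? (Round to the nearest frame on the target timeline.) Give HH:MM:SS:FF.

Source frame index: (0×3600 + 47×60 + 1) × 60 + 42 = 169302.
Real time: 169302 / (60000/1001) = 28245217/10000 s.
Target frame: (28245217/10000) × (25) = 28245217/400 ≈ 70613.042 → 70613.
At 25 labels/s: frame 70613 → 00:47:04:13.

00:47:04:13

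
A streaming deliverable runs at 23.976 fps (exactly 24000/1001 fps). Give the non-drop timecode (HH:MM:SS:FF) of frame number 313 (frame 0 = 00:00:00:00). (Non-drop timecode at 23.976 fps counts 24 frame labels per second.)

00:00:13:01

313 ÷ 24 = 13 full seconds, remainder 1 frame.
13 s = 0 h 0 min 13 s.
Timecode: 00:00:13:01.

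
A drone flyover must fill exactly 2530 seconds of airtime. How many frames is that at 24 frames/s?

Frames = 2530 × 24 = 60720.

60720 frames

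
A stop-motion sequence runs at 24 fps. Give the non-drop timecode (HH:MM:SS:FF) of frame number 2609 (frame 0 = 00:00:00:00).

00:01:48:17

2609 ÷ 24 = 108 full seconds, remainder 17 frames.
108 s = 0 h 1 min 48 s.
Timecode: 00:01:48:17.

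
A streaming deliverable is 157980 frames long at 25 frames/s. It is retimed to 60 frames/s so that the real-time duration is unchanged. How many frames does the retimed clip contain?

379152 frames

Frames at target rate = 157980 × (60) / (25) = 379152.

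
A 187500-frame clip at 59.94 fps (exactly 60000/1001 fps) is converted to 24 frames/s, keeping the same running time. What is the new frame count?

75075 frames

Target frames = source frames × (target rate / source rate) = 187500 × (24)/(60000/1001) = 187500 × 1001/2500 = 75075.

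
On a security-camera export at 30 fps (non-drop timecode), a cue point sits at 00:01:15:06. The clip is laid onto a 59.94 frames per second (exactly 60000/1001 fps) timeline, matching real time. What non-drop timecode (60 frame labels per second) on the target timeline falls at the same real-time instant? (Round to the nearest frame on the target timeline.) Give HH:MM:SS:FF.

00:01:15:07

Source frame index: (0×3600 + 1×60 + 15) × 30 + 6 = 2256.
Real time: 2256 / (30) = 376/5 s.
Target frame: (376/5) × (60000/1001) = 4512000/1001 ≈ 4507.493 → 4507.
At 60 labels/s: frame 4507 → 00:01:15:07.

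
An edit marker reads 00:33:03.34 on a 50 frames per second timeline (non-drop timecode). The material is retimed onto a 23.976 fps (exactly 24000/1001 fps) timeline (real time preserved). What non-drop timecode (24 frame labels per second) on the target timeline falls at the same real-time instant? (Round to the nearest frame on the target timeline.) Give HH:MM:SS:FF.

00:33:01:17

Source frame index: (0×3600 + 33×60 + 3) × 50 + 34 = 99184.
Real time: 99184 / (50) = 49592/25 s.
Target frame: (49592/25) × (24000/1001) = 47608320/1001 ≈ 47560.759 → 47561.
At 24 labels/s: frame 47561 → 00:33:01:17.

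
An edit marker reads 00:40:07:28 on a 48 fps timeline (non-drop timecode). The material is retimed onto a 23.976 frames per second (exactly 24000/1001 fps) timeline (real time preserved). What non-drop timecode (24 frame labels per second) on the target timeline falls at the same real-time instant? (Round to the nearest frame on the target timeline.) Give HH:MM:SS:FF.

Source frame index: (0×3600 + 40×60 + 7) × 48 + 28 = 115564.
Real time: 115564 / (48) = 28891/12 s.
Target frame: (28891/12) × (24000/1001) = 57782000/1001 ≈ 57724.276 → 57724.
At 24 labels/s: frame 57724 → 00:40:05:04.

00:40:05:04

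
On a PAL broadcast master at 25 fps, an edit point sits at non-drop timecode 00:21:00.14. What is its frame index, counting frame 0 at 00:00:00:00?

Total seconds to the label: (0 × 3600 + 21 × 60 + 0) = 1260.
Frame index = 1260 × 25 + 14 = 31514.

31514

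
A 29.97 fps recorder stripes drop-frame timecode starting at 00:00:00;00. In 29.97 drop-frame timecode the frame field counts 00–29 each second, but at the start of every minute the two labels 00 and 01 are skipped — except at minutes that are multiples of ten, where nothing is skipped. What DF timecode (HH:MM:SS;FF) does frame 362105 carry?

Each 10-minute DF block holds 10 × 60 × 30 − 9 × 2 = 17982 frames. 362105 ÷ 17982 → 20 full blocks, remainder 2465.
Within the partial block the first minute is 1800 frames and each further minute 1798, so 1 further minute boundary passed. Total skipped labels = 18 × 20 + 2 × 1 = 362.
Non-drop label index = 362105 + 362 = 362467; at 30 labels/s that is 03:21:22:07, i.e. DF 03:21:22;07.

03:21:22;07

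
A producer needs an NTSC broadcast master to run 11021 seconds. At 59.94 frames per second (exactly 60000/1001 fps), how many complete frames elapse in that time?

Frames = 11021 × 60000/1001 = 661260000/1001 ≈ 660599.4006.
Complete frames: 660599.

660599 frames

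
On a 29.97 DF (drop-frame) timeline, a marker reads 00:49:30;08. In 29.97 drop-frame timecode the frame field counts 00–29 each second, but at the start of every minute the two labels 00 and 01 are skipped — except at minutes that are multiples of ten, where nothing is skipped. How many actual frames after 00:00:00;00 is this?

Complete 10-minute blocks: 4, each 17982 frames → 71928.
Remaining 9 whole minutes in the current block: 1800 + 8 × 1798 = 16184 frames.
Within the current minute: 30 × 30 + 8 − 2 = 906 (labels ;00/;01 skipped at this minute). Total = 71928 + 16184 + 906 = 89018.

89018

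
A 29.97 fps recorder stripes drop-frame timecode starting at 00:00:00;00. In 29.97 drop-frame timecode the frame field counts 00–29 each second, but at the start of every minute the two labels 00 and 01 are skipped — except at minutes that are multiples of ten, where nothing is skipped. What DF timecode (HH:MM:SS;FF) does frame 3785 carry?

00:02:06;09

Ten DF minutes hold 17982 frames, so frame 3785 lies in block 0 (frames 0–17981) with 3785 frames into that block.
The block's first minute is 1800 frames and the rest 1798 each; 3785 frames reaches minute 2, so 0 × 18 + 2 × 2 = 4 labels have been skipped so far.
Adding those back, label number 3785 + 4 = 3789 at 30 labels/s is 126 s + 9 f = 0 h 2 min 6 s frame 9, i.e. 00:02:06;09.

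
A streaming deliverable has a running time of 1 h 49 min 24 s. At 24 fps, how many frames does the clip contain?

157536 frames

1 h 49 min 24 s = 6564 s.
Frames = 6564 × 24 = 157536.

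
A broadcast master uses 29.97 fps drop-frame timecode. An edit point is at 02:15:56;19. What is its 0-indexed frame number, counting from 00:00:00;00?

Complete 10-minute blocks: 13, each 17982 frames → 233766.
Remaining 5 whole minutes in the current block: 1800 + 4 × 1798 = 8992 frames.
Within the current minute: 56 × 30 + 19 − 2 = 1697 (labels ;00/;01 skipped at this minute). Total = 233766 + 8992 + 1697 = 244455.

244455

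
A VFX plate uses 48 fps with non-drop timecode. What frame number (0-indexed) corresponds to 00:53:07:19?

152995

Total seconds to the label: (0 × 3600 + 53 × 60 + 7) = 3187.
Frame index = 3187 × 48 + 19 = 152995.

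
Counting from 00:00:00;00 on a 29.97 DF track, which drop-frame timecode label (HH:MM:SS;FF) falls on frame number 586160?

Ten DF minutes hold 17982 frames, so frame 586160 lies in block 32 (frames 575424–593405) with 10736 frames into that block.
The block's first minute is 1800 frames and the rest 1798 each; 10736 frames reaches minute 5, so 32 × 18 + 5 × 2 = 586 labels have been skipped so far.
Adding those back, label number 586160 + 586 = 586746 at 30 labels/s is 19558 s + 6 f = 5 h 25 min 58 s frame 6, i.e. 05:25:58;06.

05:25:58;06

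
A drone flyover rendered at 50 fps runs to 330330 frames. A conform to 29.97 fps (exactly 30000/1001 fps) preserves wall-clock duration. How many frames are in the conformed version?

198000 frames

Target frames = source frames × (target rate / source rate) = 330330 × (30000/1001)/(50) = 330330 × 600/1001 = 198000.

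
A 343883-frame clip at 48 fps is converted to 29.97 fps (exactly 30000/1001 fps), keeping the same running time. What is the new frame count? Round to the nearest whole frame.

Frames at target rate = 343883 × (30000/1001) / (48) = 214926875/1001 ≈ 214712.163.
Nearest whole frame: 214712.

214712 frames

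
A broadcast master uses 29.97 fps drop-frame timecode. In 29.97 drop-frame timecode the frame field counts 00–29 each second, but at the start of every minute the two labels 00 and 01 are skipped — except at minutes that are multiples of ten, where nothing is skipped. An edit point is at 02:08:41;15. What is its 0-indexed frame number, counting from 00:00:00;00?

231413

Complete 10-minute blocks: 12, each 17982 frames → 215784.
Remaining 8 whole minutes in the current block: 1800 + 7 × 1798 = 14386 frames.
Within the current minute: 41 × 30 + 15 − 2 = 1243 (labels ;00/;01 skipped at this minute). Total = 215784 + 14386 + 1243 = 231413.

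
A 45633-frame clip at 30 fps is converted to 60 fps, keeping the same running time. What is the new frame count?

Frames at target rate = 45633 × (60) / (30) = 91266.

91266 frames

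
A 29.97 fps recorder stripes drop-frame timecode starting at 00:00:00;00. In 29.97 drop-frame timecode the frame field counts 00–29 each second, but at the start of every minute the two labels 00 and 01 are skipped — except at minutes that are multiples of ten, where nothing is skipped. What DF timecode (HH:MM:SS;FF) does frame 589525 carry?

05:27:50;15

Ten DF minutes hold 17982 frames, so frame 589525 lies in block 32 (frames 575424–593405) with 14101 frames into that block.
The block's first minute is 1800 frames and the rest 1798 each; 14101 frames reaches minute 7, so 32 × 18 + 7 × 2 = 590 labels have been skipped so far.
Adding those back, label number 589525 + 590 = 590115 at 30 labels/s is 19670 s + 15 f = 5 h 27 min 50 s frame 15, i.e. 05:27:50;15.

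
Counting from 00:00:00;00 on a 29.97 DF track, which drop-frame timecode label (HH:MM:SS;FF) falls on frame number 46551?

00:25:53;07

Ten DF minutes hold 17982 frames, so frame 46551 lies in block 2 (frames 35964–53945) with 10587 frames into that block.
The block's first minute is 1800 frames and the rest 1798 each; 10587 frames reaches minute 5, so 2 × 18 + 5 × 2 = 46 labels have been skipped so far.
Adding those back, label number 46551 + 46 = 46597 at 30 labels/s is 1553 s + 7 f = 0 h 25 min 53 s frame 7, i.e. 00:25:53;07.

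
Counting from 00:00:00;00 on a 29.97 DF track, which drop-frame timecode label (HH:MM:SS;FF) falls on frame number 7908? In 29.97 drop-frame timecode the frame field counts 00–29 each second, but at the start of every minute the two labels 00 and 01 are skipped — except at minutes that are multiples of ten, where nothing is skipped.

Ten DF minutes hold 17982 frames, so frame 7908 lies in block 0 (frames 0–17981) with 7908 frames into that block.
The block's first minute is 1800 frames and the rest 1798 each; 7908 frames reaches minute 4, so 0 × 18 + 4 × 2 = 8 labels have been skipped so far.
Adding those back, label number 7908 + 8 = 7916 at 30 labels/s is 263 s + 26 f = 0 h 4 min 23 s frame 26, i.e. 00:04:23;26.

00:04:23;26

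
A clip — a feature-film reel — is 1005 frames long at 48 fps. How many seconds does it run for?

20.9375 seconds

Running time = 1005 / (48) = 20.9375 s.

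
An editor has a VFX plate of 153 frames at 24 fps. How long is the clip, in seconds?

Running time = 153 / (24) = 6.375 s.

6.375 seconds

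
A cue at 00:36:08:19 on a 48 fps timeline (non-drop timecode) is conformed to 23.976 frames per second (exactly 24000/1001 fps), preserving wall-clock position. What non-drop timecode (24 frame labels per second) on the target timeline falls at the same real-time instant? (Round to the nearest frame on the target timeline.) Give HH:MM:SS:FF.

00:36:06:06

Source frame index: (0×3600 + 36×60 + 8) × 48 + 19 = 104083.
Real time: 104083 / (48) = 104083/48 s.
Target frame: (104083/48) × (24000/1001) = 7434500/143 ≈ 51989.510 → 51990.
At 24 labels/s: frame 51990 → 00:36:06:06.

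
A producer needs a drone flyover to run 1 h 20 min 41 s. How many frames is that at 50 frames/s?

242050 frames

1 h 20 min 41 s = 4841 s.
Frames = 4841 × 50 = 242050.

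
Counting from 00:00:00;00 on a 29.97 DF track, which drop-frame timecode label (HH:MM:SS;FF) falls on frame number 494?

00:00:16;14

Each 10-minute DF block holds 10 × 60 × 30 − 9 × 2 = 17982 frames. 494 ÷ 17982 → 0 full blocks, remainder 494.
Within the partial block the first minute is 1800 frames and each further minute 1798, so 0 further minute boundaries passed. Total skipped labels = 18 × 0 + 2 × 0 = 0.
Non-drop label index = 494 + 0 = 494; at 30 labels/s that is 00:00:16:14, i.e. DF 00:00:16;14.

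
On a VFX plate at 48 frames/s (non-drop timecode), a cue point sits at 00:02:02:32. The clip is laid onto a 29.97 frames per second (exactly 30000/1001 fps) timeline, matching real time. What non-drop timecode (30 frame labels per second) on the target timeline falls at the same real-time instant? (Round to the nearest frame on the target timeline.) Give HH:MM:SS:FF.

00:02:02:16

Source frame index: (0×3600 + 2×60 + 2) × 48 + 32 = 5888.
Real time: 5888 / (48) = 368/3 s.
Target frame: (368/3) × (30000/1001) = 3680000/1001 ≈ 3676.324 → 3676.
At 30 labels/s: frame 3676 → 00:02:02:16.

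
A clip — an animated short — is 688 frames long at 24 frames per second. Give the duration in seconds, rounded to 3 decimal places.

Running time = 688 × 1/24 = 86/3 s ≈ 28.667 s.

28.667 seconds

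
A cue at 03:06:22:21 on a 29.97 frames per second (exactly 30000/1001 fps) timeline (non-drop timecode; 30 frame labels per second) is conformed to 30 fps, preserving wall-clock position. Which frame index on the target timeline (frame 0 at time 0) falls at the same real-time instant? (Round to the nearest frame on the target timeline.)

Source frame index: (3×3600 + 6×60 + 22) × 30 + 21 = 335481.
Real time: 335481 / (30000/1001) = 111938827/10000 s.
Target frame: (111938827/10000) × (30) = 335816481/1000 ≈ 335816.481 → 335816.

frame 335816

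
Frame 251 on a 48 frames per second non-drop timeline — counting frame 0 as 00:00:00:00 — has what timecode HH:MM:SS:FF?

251 ÷ 48 = 5 full seconds, remainder 11 frames.
5 s = 0 h 0 min 5 s.
Timecode: 00:00:05:11.

00:00:05:11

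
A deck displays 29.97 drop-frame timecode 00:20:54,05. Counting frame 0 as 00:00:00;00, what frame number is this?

Complete 10-minute blocks: 2, each 17982 frames → 35964.
Remaining 0 whole minutes in the current block: 0 frames.
Within the current minute: 54 × 30 + 5 = 1625. Total = 35964 + 0 + 1625 = 37589.

37589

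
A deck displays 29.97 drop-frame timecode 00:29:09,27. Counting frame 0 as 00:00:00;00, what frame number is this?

Complete 10-minute blocks: 2, each 17982 frames → 35964.
Remaining 9 whole minutes in the current block: 1800 + 8 × 1798 = 16184 frames.
Within the current minute: 9 × 30 + 27 − 2 = 295 (labels ;00/;01 skipped at this minute). Total = 35964 + 16184 + 295 = 52443.

52443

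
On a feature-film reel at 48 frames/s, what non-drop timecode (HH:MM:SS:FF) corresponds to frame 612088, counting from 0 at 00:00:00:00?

03:32:31:40

612088 ÷ 48 = 12751 full seconds, remainder 40 frames.
12751 s = 3 h 32 min 31 s.
Timecode: 03:32:31:40.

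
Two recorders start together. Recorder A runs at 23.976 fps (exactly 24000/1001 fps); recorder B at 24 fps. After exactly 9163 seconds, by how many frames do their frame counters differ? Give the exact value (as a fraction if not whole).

2856/13 frames

A emits 24000/1001 × 9163 = 2856000/13 frames; B emits 24 × 9163 = 219912.
Difference = 2856/13 frames (≈ 219.6923); B is ahead of A.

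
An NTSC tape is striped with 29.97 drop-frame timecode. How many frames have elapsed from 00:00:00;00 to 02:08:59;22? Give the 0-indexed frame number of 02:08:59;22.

As if non-drop at 30 labels/s: (2 × 3600 + 8 × 60 + 59) × 30 + 22 = 232192.
Minute boundaries passed: 128; those not divisible by 10: 128 − 12 = 116; dropped labels = 2 × 116 = 232.
Actual frame index = 232192 − 232 = 231960.

231960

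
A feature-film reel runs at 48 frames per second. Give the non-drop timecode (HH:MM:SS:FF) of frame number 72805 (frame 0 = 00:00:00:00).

72805 ÷ 48 = 1516 full seconds, remainder 37 frames.
1516 s = 0 h 25 min 16 s.
Timecode: 00:25:16:37.

00:25:16:37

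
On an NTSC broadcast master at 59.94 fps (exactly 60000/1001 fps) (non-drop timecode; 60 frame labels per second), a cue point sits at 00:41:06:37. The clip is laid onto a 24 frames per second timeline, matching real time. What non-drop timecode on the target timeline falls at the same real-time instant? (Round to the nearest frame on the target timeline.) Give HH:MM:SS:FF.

Source frame index: (0×3600 + 41×60 + 6) × 60 + 37 = 147997.
Real time: 147997 / (60000/1001) = 148144997/60000 s.
Target frame: (148144997/60000) × (24) = 148144997/2500 ≈ 59257.999 → 59258.
At 24 labels/s: frame 59258 → 00:41:09:02.

00:41:09:02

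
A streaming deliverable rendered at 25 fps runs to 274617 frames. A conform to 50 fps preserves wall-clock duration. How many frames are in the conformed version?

549234 frames

Target frames = source frames × (target rate / source rate) = 274617 × (50)/(25) = 274617 × 2 = 549234.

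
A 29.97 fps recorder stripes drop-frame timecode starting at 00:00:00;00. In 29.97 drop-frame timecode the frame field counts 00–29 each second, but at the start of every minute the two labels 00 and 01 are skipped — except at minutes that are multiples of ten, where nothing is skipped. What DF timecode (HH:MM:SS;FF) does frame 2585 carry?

Ten DF minutes hold 17982 frames, so frame 2585 lies in block 0 (frames 0–17981) with 2585 frames into that block.
The block's first minute is 1800 frames and the rest 1798 each; 2585 frames reaches minute 1, so 0 × 18 + 1 × 2 = 2 labels have been skipped so far.
Adding those back, label number 2585 + 2 = 2587 at 30 labels/s is 86 s + 7 f = 0 h 1 min 26 s frame 7, i.e. 00:01:26;07.

00:01:26;07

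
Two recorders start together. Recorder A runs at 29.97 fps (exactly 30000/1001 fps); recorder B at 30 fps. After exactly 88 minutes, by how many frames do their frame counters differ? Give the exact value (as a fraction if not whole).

14400/91 frames

88 min = 5280 s.
A emits 30000/1001 × 5280 = 14400000/91 frames; B emits 30 × 5280 = 158400.
Difference = 14400/91 frames (≈ 158.2418); B is ahead of A.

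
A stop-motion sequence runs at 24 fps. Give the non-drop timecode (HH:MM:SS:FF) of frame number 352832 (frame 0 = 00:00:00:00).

352832 ÷ 24 = 14701 full seconds, remainder 8 frames.
14701 s = 4 h 5 min 1 s.
Timecode: 04:05:01:08.

04:05:01:08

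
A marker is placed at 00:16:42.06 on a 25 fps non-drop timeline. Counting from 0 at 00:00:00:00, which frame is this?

25056

Total seconds to the label: (0 × 3600 + 16 × 60 + 42) = 1002.
Frame index = 1002 × 25 + 6 = 25056.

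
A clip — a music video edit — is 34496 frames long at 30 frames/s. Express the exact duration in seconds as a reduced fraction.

Running time = 34496 ÷ (30) = 34496 × 1/30 = 17248/15 s.

17248/15 seconds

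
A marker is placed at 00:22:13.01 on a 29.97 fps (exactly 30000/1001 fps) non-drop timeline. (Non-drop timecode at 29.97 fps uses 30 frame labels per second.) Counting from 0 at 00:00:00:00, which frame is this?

Total seconds to the label: (0 × 3600 + 22 × 60 + 13) = 1333.
Frame index = 1333 × 30 + 1 = 39991.

frame 39991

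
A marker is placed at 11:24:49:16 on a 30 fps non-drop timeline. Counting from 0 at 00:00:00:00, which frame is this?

Total seconds to the label: (11 × 3600 + 24 × 60 + 49) = 41089.
Frame index = 41089 × 30 + 16 = 1232686.

1232686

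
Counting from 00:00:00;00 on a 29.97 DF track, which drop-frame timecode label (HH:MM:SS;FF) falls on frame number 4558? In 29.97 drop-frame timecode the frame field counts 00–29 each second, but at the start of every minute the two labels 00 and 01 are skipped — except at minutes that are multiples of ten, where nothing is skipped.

Ten DF minutes hold 17982 frames, so frame 4558 lies in block 0 (frames 0–17981) with 4558 frames into that block.
The block's first minute is 1800 frames and the rest 1798 each; 4558 frames reaches minute 2, so 0 × 18 + 2 × 2 = 4 labels have been skipped so far.
Adding those back, label number 4558 + 4 = 4562 at 30 labels/s is 152 s + 2 f = 0 h 2 min 32 s frame 2, i.e. 00:02:32;02.

00:02:32;02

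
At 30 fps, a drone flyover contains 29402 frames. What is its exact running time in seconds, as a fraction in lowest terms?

14701/15 seconds

Running time = 29402 ÷ (30) = 29402 × 1/30 = 14701/15 s.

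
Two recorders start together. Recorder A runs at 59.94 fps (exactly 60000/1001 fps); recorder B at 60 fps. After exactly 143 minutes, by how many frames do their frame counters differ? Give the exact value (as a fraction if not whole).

143 min = 8580 s.
A emits 60000/1001 × 8580 = 3600000/7 frames; B emits 60 × 8580 = 514800.
Difference = 3600/7 frames (≈ 514.2857); B is ahead of A.

3600/7 frames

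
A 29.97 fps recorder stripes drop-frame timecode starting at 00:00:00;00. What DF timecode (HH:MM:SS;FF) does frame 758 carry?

Each 10-minute DF block holds 10 × 60 × 30 − 9 × 2 = 17982 frames. 758 ÷ 17982 → 0 full blocks, remainder 758.
Within the partial block the first minute is 1800 frames and each further minute 1798, so 0 further minute boundaries passed. Total skipped labels = 18 × 0 + 2 × 0 = 0.
Non-drop label index = 758 + 0 = 758; at 30 labels/s that is 00:00:25:08, i.e. DF 00:00:25;08.

00:00:25;08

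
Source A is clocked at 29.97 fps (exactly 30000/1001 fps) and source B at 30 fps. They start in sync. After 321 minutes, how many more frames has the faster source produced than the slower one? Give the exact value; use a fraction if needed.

577800/1001 frames

321 min = 19260 s.
A emits 30000/1001 × 19260 = 577800000/1001 frames; B emits 30 × 19260 = 577800.
Difference = 577800/1001 frames (≈ 577.2228); B is ahead of A.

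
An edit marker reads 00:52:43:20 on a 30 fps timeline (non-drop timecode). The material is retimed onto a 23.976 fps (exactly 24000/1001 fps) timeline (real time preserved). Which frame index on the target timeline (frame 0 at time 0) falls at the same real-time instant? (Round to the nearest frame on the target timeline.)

Source frame index: (0×3600 + 52×60 + 43) × 30 + 20 = 94910.
Real time: 94910 / (30) = 9491/3 s.
Target frame: (9491/3) × (24000/1001) = 75928000/1001 ≈ 75852.148 → 75852.

frame 75852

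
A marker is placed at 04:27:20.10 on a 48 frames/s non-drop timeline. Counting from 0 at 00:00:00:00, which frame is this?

Total seconds to the label: (4 × 3600 + 27 × 60 + 20) = 16040.
Frame index = 16040 × 48 + 10 = 769930.

769930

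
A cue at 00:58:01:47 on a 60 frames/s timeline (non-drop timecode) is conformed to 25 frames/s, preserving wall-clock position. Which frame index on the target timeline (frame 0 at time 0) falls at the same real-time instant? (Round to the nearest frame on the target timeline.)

Source frame index: (0×3600 + 58×60 + 1) × 60 + 47 = 208907.
Real time: 208907 / (60) = 208907/60 s.
Target frame: (208907/60) × (25) = 1044535/12 ≈ 87044.583 → 87045.

frame 87045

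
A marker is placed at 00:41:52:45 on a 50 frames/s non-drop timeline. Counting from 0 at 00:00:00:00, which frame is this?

frame 125645

Total seconds to the label: (0 × 3600 + 41 × 60 + 52) = 2512.
Frame index = 2512 × 50 + 45 = 125645.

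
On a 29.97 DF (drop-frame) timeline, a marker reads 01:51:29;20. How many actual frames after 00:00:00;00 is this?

Complete 10-minute blocks: 11, each 17982 frames → 197802.
Remaining 1 whole minute in the current block: 1800 + 0 × 1798 = 1800 frames.
Within the current minute: 29 × 30 + 20 − 2 = 888 (labels ;00/;01 skipped at this minute). Total = 197802 + 1800 + 888 = 200490.

200490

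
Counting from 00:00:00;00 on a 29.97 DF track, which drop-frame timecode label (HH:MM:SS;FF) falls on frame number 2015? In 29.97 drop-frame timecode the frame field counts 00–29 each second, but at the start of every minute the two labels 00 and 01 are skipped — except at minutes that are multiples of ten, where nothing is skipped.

00:01:07;07

Ten DF minutes hold 17982 frames, so frame 2015 lies in block 0 (frames 0–17981) with 2015 frames into that block.
The block's first minute is 1800 frames and the rest 1798 each; 2015 frames reaches minute 1, so 0 × 18 + 1 × 2 = 2 labels have been skipped so far.
Adding those back, label number 2015 + 2 = 2017 at 30 labels/s is 67 s + 7 f = 0 h 1 min 7 s frame 7, i.e. 00:01:07;07.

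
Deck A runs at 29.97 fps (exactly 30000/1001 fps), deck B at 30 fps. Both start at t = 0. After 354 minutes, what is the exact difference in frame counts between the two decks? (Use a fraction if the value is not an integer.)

637200/1001 frames

354 min = 21240 s.
A emits 30000/1001 × 21240 = 637200000/1001 frames; B emits 30 × 21240 = 637200.
Difference = 637200/1001 frames (≈ 636.5634); B is ahead of A.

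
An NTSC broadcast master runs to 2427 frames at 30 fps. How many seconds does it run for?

80.9 seconds

Running time = 2427 / (30) = 80.9 s.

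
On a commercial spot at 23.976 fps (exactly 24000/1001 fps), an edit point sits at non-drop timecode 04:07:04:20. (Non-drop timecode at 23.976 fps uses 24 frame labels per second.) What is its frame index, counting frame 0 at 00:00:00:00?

Total seconds to the label: (4 × 3600 + 7 × 60 + 4) = 14824.
Frame index = 14824 × 24 + 20 = 355796.

frame 355796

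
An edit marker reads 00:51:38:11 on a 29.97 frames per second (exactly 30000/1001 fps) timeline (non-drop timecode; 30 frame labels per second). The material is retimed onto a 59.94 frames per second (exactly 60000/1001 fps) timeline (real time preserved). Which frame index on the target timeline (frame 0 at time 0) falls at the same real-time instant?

Source frame index: (0×3600 + 51×60 + 38) × 30 + 11 = 92951.
Real time: 92951 / (30000/1001) = 93043951/30000 s.
Target frame: (93043951/30000) × (60000/1001) = 185902.

frame 185902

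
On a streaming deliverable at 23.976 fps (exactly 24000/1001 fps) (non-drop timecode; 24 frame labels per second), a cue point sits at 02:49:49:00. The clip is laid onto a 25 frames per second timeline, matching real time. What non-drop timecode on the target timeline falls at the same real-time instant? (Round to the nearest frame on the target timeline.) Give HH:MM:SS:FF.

Source frame index: (2×3600 + 49×60 + 49) × 24 + 0 = 244536.
Real time: 244536 / (24000/1001) = 10199189/1000 s.
Target frame: (10199189/1000) × (25) = 10199189/40 ≈ 254979.725 → 254980.
At 25 labels/s: frame 254980 → 02:49:59:05.

02:49:59:05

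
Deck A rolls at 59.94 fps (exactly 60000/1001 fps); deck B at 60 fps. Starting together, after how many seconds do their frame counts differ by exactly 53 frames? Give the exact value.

53053/60 seconds

The gap grows by |60 − 60000/1001| = 60/1001 frames per second.
Time for a 53-frame gap: 53 ÷ (60/1001) = 53053/60 s.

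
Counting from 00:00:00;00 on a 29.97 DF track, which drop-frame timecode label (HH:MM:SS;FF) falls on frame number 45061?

00:25:03;17

Each 10-minute DF block holds 10 × 60 × 30 − 9 × 2 = 17982 frames. 45061 ÷ 17982 → 2 full blocks, remainder 9097.
Within the partial block the first minute is 1800 frames and each further minute 1798, so 5 further minute boundaries passed. Total skipped labels = 18 × 2 + 2 × 5 = 46.
Non-drop label index = 45061 + 46 = 45107; at 30 labels/s that is 00:25:03:17, i.e. DF 00:25:03;17.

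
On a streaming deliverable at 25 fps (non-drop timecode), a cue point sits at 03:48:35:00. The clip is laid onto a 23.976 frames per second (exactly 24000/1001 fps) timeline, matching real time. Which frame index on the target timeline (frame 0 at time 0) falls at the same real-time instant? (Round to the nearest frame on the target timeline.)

frame 328831

Source frame index: (3×3600 + 48×60 + 35) × 25 + 0 = 342875.
Real time: 342875 / (25) = 13715 s.
Target frame: (13715) × (24000/1001) = 25320000/77 ≈ 328831.169 → 328831.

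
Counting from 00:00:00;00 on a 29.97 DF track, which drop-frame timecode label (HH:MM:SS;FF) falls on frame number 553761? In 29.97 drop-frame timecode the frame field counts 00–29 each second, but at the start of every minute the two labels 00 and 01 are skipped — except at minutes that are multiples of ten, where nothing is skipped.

05:07:57;05

Each 10-minute DF block holds 10 × 60 × 30 − 9 × 2 = 17982 frames. 553761 ÷ 17982 → 30 full blocks, remainder 14301.
Within the partial block the first minute is 1800 frames and each further minute 1798, so 7 further minute boundaries passed. Total skipped labels = 18 × 30 + 2 × 7 = 554.
Non-drop label index = 553761 + 554 = 554315; at 30 labels/s that is 05:07:57:05, i.e. DF 05:07:57;05.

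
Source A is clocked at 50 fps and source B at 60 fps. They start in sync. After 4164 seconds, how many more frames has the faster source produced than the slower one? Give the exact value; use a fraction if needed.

A emits 50 × 4164 = 208200 frames; B emits 60 × 4164 = 249840.
Difference = 41640 frames; B is ahead of A.

41640 frames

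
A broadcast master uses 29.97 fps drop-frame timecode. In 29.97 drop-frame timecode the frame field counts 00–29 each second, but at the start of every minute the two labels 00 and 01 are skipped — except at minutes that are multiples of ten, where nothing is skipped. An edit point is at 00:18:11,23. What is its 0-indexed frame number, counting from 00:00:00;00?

Complete 10-minute blocks: 1, each 17982 frames → 17982.
Remaining 8 whole minutes in the current block: 1800 + 7 × 1798 = 14386 frames.
Within the current minute: 11 × 30 + 23 − 2 = 351 (labels ;00/;01 skipped at this minute). Total = 17982 + 14386 + 351 = 32719.

32719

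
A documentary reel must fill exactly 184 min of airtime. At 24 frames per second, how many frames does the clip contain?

264960 frames

184 min = 11040 s.
Frames = 11040 × 24 = 264960.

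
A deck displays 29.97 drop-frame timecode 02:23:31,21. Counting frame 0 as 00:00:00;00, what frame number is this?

As if non-drop at 30 labels/s: (2 × 3600 + 23 × 60 + 31) × 30 + 21 = 258351.
Minute boundaries passed: 143; those not divisible by 10: 143 − 14 = 129; dropped labels = 2 × 129 = 258.
Actual frame index = 258351 − 258 = 258093.

258093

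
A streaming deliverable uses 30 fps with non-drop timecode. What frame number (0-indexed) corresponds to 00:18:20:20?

Total seconds to the label: (0 × 3600 + 18 × 60 + 20) = 1100.
Frame index = 1100 × 30 + 20 = 33020.

frame 33020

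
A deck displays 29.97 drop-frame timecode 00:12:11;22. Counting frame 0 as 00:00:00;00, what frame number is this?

21930

As if non-drop at 30 labels/s: (0 × 3600 + 12 × 60 + 11) × 30 + 22 = 21952.
Minute boundaries passed: 12; those not divisible by 10: 12 − 1 = 11; dropped labels = 2 × 11 = 22.
Actual frame index = 21952 − 22 = 21930.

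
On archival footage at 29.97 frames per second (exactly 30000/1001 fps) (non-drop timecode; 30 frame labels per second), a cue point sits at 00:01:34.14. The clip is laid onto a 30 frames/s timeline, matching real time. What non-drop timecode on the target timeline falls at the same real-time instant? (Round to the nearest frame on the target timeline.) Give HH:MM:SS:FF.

00:01:34:17

Source frame index: (0×3600 + 1×60 + 34) × 30 + 14 = 2834.
Real time: 2834 / (30000/1001) = 1418417/15000 s.
Target frame: (1418417/15000) × (30) = 1418417/500 ≈ 2836.834 → 2837.
At 30 labels/s: frame 2837 → 00:01:34:17.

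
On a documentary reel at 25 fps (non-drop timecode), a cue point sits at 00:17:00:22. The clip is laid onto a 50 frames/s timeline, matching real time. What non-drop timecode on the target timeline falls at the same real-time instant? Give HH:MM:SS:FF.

Source frame index: (0×3600 + 17×60 + 0) × 25 + 22 = 25522.
Real time: 25522 / (25) = 25522/25 s.
Target frame: (25522/25) × (50) = 51044.
At 50 labels/s: frame 51044 → 00:17:00:44.

00:17:00:44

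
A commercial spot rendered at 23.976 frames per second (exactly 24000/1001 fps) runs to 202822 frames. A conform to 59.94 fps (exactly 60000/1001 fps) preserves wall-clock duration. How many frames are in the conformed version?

Target frames = source frames × (target rate / source rate) = 202822 × (60000/1001)/(24000/1001) = 202822 × 5/2 = 507055.

507055 frames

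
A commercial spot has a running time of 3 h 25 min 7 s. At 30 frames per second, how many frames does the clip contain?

369210 frames

3 h 25 min 7 s = 12307 s.
Frames = 12307 × 30 = 369210.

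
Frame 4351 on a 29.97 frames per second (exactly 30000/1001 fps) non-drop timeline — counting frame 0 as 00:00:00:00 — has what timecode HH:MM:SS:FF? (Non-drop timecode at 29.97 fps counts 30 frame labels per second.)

4351 ÷ 30 = 145 full seconds, remainder 1 frame.
145 s = 0 h 2 min 25 s.
Timecode: 00:02:25:01.

00:02:25:01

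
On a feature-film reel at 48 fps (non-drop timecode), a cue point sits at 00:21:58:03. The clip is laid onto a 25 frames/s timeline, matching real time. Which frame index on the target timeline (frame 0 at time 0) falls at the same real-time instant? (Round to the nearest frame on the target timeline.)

frame 32952

Source frame index: (0×3600 + 21×60 + 58) × 48 + 3 = 63267.
Real time: 63267 / (48) = 21089/16 s.
Target frame: (21089/16) × (25) = 527225/16 ≈ 32951.562 → 32952.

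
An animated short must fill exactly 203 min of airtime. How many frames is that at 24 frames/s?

292320 frames

203 min = 12180 s.
Frames = 12180 × 24 = 292320.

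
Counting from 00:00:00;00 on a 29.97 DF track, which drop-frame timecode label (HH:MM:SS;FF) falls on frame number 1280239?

11:51:57;09

Ten DF minutes hold 17982 frames, so frame 1280239 lies in block 71 (frames 1276722–1294703) with 3517 frames into that block.
The block's first minute is 1800 frames and the rest 1798 each; 3517 frames reaches minute 1, so 71 × 18 + 1 × 2 = 1280 labels have been skipped so far.
Adding those back, label number 1280239 + 1280 = 1281519 at 30 labels/s is 42717 s + 9 f = 11 h 51 min 57 s frame 9, i.e. 11:51:57;09.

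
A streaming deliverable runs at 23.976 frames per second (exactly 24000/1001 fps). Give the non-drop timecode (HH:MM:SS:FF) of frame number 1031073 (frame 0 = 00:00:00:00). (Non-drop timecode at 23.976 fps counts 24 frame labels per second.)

11:56:01:09

1031073 ÷ 24 = 42961 full seconds, remainder 9 frames.
42961 s = 11 h 56 min 1 s.
Timecode: 11:56:01:09.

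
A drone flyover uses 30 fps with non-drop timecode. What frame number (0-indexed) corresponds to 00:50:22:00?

90660

Total seconds to the label: (0 × 3600 + 50 × 60 + 22) = 3022.
Frame index = 3022 × 30 + 0 = 90660.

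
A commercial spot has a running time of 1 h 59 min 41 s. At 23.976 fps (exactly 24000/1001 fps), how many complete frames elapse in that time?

1 h 59 min 41 s = 7181 s.
Frames = 7181 × 24000/1001 = 172344000/1001 ≈ 172171.8282.
Complete frames: 172171.

172171 frames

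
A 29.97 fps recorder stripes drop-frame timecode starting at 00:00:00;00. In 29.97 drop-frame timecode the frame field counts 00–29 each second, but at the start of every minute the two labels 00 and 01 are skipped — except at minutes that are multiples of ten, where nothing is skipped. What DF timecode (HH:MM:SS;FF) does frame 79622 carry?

Ten DF minutes hold 17982 frames, so frame 79622 lies in block 4 (frames 71928–89909) with 7694 frames into that block.
The block's first minute is 1800 frames and the rest 1798 each; 7694 frames reaches minute 4, so 4 × 18 + 4 × 2 = 80 labels have been skipped so far.
Adding those back, label number 79622 + 80 = 79702 at 30 labels/s is 2656 s + 22 f = 0 h 44 min 16 s frame 22, i.e. 00:44:16;22.

00:44:16;22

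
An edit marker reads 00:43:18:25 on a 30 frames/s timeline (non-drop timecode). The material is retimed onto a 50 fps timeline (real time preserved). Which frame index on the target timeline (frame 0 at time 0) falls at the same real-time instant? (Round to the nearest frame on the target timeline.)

frame 129942

Source frame index: (0×3600 + 43×60 + 18) × 30 + 25 = 77965.
Real time: 77965 / (30) = 15593/6 s.
Target frame: (15593/6) × (50) = 389825/3 ≈ 129941.667 → 129942.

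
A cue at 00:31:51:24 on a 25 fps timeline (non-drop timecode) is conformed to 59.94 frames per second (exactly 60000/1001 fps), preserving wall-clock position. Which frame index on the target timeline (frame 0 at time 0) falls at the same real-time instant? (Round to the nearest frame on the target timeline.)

Source frame index: (0×3600 + 31×60 + 51) × 25 + 24 = 47799.
Real time: 47799 / (25) = 47799/25 s.
Target frame: (47799/25) × (60000/1001) = 114717600/1001 ≈ 114602.997 → 114603.

frame 114603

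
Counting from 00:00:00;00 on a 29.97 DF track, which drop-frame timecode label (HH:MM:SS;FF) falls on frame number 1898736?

17:35:54;16

Ten DF minutes hold 17982 frames, so frame 1898736 lies in block 105 (frames 1888110–1906091) with 10626 frames into that block.
The block's first minute is 1800 frames and the rest 1798 each; 10626 frames reaches minute 5, so 105 × 18 + 5 × 2 = 1900 labels have been skipped so far.
Adding those back, label number 1898736 + 1900 = 1900636 at 30 labels/s is 63354 s + 16 f = 17 h 35 min 54 s frame 16, i.e. 17:35:54;16.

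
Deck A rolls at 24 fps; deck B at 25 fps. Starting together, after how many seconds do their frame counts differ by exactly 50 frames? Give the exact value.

The gap grows by |25 − 24| = 1 frame per second.
Time for a 50-frame gap: 50 ÷ (1) = 50 s.

50 seconds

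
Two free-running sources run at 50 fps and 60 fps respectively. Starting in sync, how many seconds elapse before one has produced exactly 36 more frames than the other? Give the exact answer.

3.6 seconds

The gap grows by |60 − 50| = 10 frames per second.
Time for a 36-frame gap: 36 ÷ (10) = 3.6 s.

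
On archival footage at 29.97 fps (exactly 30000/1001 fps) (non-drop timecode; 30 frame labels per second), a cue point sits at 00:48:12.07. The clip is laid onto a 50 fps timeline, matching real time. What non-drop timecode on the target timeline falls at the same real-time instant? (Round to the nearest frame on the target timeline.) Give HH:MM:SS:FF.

00:48:15:06

Source frame index: (0×3600 + 48×60 + 12) × 30 + 7 = 86767.
Real time: 86767 / (30000/1001) = 86853767/30000 s.
Target frame: (86853767/30000) × (50) = 86853767/600 ≈ 144756.278 → 144756.
At 50 labels/s: frame 144756 → 00:48:15:06.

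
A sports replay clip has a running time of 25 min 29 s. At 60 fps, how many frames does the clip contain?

91740 frames

25 min 29 s = 1529 s.
Frames = 1529 × 60 = 91740.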